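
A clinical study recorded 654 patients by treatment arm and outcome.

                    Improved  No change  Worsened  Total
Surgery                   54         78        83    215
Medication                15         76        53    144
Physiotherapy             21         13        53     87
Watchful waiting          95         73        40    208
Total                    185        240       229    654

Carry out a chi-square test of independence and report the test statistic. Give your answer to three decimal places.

Grand total N = 654.
Expected counts (row total × column total / N):
  Surgery, Improved: 215×185/654 = 60.8180
  Surgery, No change: 215×240/654 = 78.8991
  Surgery, Worsened: 215×229/654 = 75.2829
  Medication, Improved: 144×185/654 = 40.7339
  Medication, No change: 144×240/654 = 52.8440
  Medication, Worsened: 144×229/654 = 50.4220
  Physiotherapy, Improved: 87×185/654 = 24.6101
  Physiotherapy, No change: 87×240/654 = 31.9266
  Physiotherapy, Worsened: 87×229/654 = 30.4633
  Watchful waiting, Improved: 208×185/654 = 58.8379
  Watchful waiting, No change: 208×240/654 = 76.3303
  Watchful waiting, Worsened: 208×229/654 = 72.8318
Contributions (O − E)²/E:
  (54 − 60.8180)²/60.8180 = 0.7643
  (78 − 78.8991)²/78.8991 = 0.0102
  (83 − 75.2829)²/75.2829 = 0.7911
  (15 − 40.7339)²/40.7339 = 16.2576
  (76 − 52.8440)²/52.8440 = 10.1469
  (53 − 50.4220)²/50.4220 = 0.1318
  (21 − 24.6101)²/24.6101 = 0.5296
  (13 − 31.9266)²/31.9266 = 11.2200
  (53 − 30.4633)²/30.4633 = 16.6726
  (95 − 58.8379)²/58.8379 = 22.2254
  (73 − 76.3303)²/76.3303 = 0.1453
  (40 − 72.8318)²/72.8318 = 14.8002
χ² = 0.7643 + 0.0102 + 0.7911 + 16.2576 + 10.1469 + 0.1318 + 0.5296 + 11.2200 + 16.6726 + 22.2254 + 0.1453 + 14.8002 = 93.695

93.695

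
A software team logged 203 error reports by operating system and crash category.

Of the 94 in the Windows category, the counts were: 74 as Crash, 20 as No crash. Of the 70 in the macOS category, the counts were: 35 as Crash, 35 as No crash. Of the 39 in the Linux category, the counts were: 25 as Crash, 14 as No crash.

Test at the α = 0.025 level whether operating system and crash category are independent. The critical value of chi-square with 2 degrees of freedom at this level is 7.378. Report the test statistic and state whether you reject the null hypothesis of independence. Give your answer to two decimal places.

14.83; reject H₀

Row totals: 94, 70, 39. Column totals: 134, 69. Grand total N = 203.
Expected counts (row total × column total / N):
  Windows, Crash: 94×134/203 = 62.049
  Windows, No crash: 94×69/203 = 31.951
  macOS, Crash: 70×134/203 = 46.207
  macOS, No crash: 70×69/203 = 23.793
  Linux, Crash: 39×134/203 = 25.744
  Linux, No crash: 39×69/203 = 13.256
Contributions (O − E)²/E:
  (74 − 62.049)²/62.049 = 2.3018
  (20 − 31.951)²/31.951 = 4.4702
  (35 − 46.207)²/46.207 = 2.7181
  (35 − 23.793)²/23.793 = 5.2787
  (25 − 25.744)²/25.744 = 0.0215
  (14 − 13.256)²/13.256 = 0.0418
χ² = 2.3018 + 4.4702 + 2.7181 + 5.2787 + 0.0215 + 0.0418 = 14.83
df = (3−1)(2−1) = 2. Since 14.83 > 7.378, reject the null hypothesis of independence at α = 0.025.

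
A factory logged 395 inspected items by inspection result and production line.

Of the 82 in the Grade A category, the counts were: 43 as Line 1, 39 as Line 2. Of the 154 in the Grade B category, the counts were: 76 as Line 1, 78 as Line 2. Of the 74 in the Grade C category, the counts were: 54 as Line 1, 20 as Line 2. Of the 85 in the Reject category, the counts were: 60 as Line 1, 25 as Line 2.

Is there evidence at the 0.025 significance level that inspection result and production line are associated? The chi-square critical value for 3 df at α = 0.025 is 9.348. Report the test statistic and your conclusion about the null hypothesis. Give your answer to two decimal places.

18.08; reject H₀

Row totals: 82, 154, 74, 85. Column totals: 233, 162. Grand total N = 395.
Expected counts (row total × column total / N):
  Grade A, Line 1: 82×233/395 = 48.370
  Grade A, Line 2: 82×162/395 = 33.630
  Grade B, Line 1: 154×233/395 = 90.841
  Grade B, Line 2: 154×162/395 = 63.159
  Grade C, Line 1: 74×233/395 = 43.651
  Grade C, Line 2: 74×162/395 = 30.349
  Reject, Line 1: 85×233/395 = 50.139
  Reject, Line 2: 85×162/395 = 34.861
Contributions (O − E)²/E:
  (43 − 48.370)²/48.370 = 0.5962
  (39 − 33.630)²/33.630 = 0.8575
  (76 − 90.841)²/90.841 = 2.4246
  (78 − 63.159)²/63.159 = 3.4873
  (54 − 43.651)²/43.651 = 2.4536
  (20 − 30.349)²/30.349 = 3.5290
  (60 − 50.139)²/50.139 = 1.9394
  (25 − 34.861)²/34.861 = 2.7893
χ² = 0.5962 + 0.8575 + 2.4246 + 3.4873 + 2.4536 + 3.5290 + 1.9394 + 2.7893 = 18.08
df = (4−1)(2−1) = 3. Since 18.08 > 9.348, reject the null hypothesis of independence at α = 0.025.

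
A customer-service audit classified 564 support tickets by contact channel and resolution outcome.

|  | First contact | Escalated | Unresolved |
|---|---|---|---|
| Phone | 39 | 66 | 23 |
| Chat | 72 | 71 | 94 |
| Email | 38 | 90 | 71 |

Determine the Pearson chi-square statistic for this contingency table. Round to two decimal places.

Row totals: 128, 237, 199. Column totals: 149, 227, 188. Grand total N = 564.
Expected counts (row total × column total / N):
  Phone, First contact: 128×149/564 = 33.816
  Phone, Escalated: 128×227/564 = 51.518
  Phone, Unresolved: 128×188/564 = 42.667
  Chat, First contact: 237×149/564 = 62.612
  Chat, Escalated: 237×227/564 = 95.388
  Chat, Unresolved: 237×188/564 = 79.000
  Email, First contact: 199×149/564 = 52.573
  Email, Escalated: 199×227/564 = 80.094
  Email, Unresolved: 199×188/564 = 66.333
Contributions (O − E)²/E:
  (39 − 33.816)²/33.816 = 0.7947
  (66 − 51.518)²/51.518 = 4.0710
  (23 − 42.667)²/42.667 = 9.0653
  (72 − 62.612)²/62.612 = 1.4076
  (71 − 95.388)²/95.388 = 6.2353
  (94 − 79.000)²/79.000 = 2.8481
  (38 − 52.573)²/52.573 = 4.0396
  (90 − 80.094)²/80.094 = 1.2252
  (71 − 66.333)²/66.333 = 0.3284
χ² = 0.7947 + 4.0710 + 9.0653 + 1.4076 + 6.2353 + 2.8481 + 4.0396 + 1.2252 + 0.3284 = 30.02

30.02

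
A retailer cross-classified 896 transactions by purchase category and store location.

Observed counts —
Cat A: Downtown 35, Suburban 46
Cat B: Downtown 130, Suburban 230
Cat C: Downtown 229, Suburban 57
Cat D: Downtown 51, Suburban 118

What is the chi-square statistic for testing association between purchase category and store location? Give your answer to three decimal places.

159.241

Row totals: 81, 360, 286, 169. Column totals: 445, 451. Grand total N = 896.
Expected counts (row total × column total / N):
  Cat A, Downtown: 81×445/896 = 40.2288
  Cat A, Suburban: 81×451/896 = 40.7712
  Cat B, Downtown: 360×445/896 = 178.7946
  Cat B, Suburban: 360×451/896 = 181.2054
  Cat C, Downtown: 286×445/896 = 142.0424
  Cat C, Suburban: 286×451/896 = 143.9576
  Cat D, Downtown: 169×445/896 = 83.9342
  Cat D, Suburban: 169×451/896 = 85.0658
Contributions (O − E)²/E:
  (35 − 40.2288)²/40.2288 = 0.6796
  (46 − 40.7712)²/40.7712 = 0.6706
  (130 − 178.7946)²/178.7946 = 13.3165
  (230 − 181.2054)²/181.2054 = 13.1393
  (229 − 142.0424)²/142.0424 = 53.2350
  (57 − 143.9576)²/143.9576 = 52.5267
  (51 − 83.9342)²/83.9342 = 12.9228
  (118 − 85.0658)²/85.0658 = 12.7509
χ² = 0.6796 + 0.6706 + 13.3165 + 13.1393 + 53.2350 + 52.5267 + 12.9228 + 12.7509 = 159.241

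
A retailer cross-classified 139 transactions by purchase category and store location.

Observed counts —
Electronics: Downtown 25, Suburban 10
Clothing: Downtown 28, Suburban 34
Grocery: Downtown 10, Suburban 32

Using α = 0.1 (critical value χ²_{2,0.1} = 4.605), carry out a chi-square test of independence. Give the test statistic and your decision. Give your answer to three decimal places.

17.470; reject H₀

Row totals: 35, 62, 42. Column totals: 63, 76. Grand total N = 139.
Expected counts (row total × column total / N):
  Electronics, Downtown: 35×63/139 = 15.8633
  Electronics, Suburban: 35×76/139 = 19.1367
  Clothing, Downtown: 62×63/139 = 28.1007
  Clothing, Suburban: 62×76/139 = 33.8993
  Grocery, Downtown: 42×63/139 = 19.0360
  Grocery, Suburban: 42×76/139 = 22.9640
Contributions (O − E)²/E:
  (25 − 15.8633)²/15.8633 = 5.2624
  (10 − 19.1367)²/19.1367 = 4.3623
  (28 − 28.1007)²/28.1007 = 0.0004
  (34 − 33.8993)²/33.8993 = 0.0003
  (10 − 19.0360)²/19.0360 = 4.2892
  (32 − 22.9640)²/22.9640 = 3.5555
χ² = 5.2624 + 4.3623 + 0.0004 + 0.0003 + 4.2892 + 3.5555 = 17.470
df = (3−1)(2−1) = 2. Since 17.470 > 4.605, reject the null hypothesis of independence at α = 0.1.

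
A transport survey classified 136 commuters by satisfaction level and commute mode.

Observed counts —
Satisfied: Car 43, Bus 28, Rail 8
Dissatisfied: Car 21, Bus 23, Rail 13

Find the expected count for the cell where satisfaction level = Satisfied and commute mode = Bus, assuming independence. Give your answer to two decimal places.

29.63

Row total (Satisfied) = 79; column total (Bus) = 51; grand total N = 136.
Expected count = (row total × column total) / N = 79 × 51 / 136 = 29.63.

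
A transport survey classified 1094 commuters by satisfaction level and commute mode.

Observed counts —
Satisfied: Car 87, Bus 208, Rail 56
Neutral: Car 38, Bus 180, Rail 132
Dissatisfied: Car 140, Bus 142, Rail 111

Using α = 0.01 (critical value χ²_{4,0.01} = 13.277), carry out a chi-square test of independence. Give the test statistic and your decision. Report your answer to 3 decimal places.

98.908; reject H₀

Row totals: 351, 350, 393. Column totals: 265, 530, 299. Grand total N = 1094.
Expected counts (row total × column total / N):
  Satisfied, Car: 351×265/1094 = 85.0229
  Satisfied, Bus: 351×530/1094 = 170.0457
  Satisfied, Rail: 351×299/1094 = 95.9314
  Neutral, Car: 350×265/1094 = 84.7806
  Neutral, Bus: 350×530/1094 = 169.5612
  Neutral, Rail: 350×299/1094 = 95.6581
  Dissatisfied, Car: 393×265/1094 = 95.1965
  Dissatisfied, Bus: 393×530/1094 = 190.3931
  Dissatisfied, Rail: 393×299/1094 = 107.4104
Contributions (O − E)²/E:
  (87 − 85.0229)²/85.0229 = 0.0460
  (208 − 170.0457)²/170.0457 = 8.4714
  (56 − 95.9314)²/95.9314 = 16.6214
  (38 − 84.7806)²/84.7806 = 25.8128
  (180 − 169.5612)²/169.5612 = 0.6427
  (132 − 95.6581)²/95.6581 = 13.8068
  (140 − 95.1965)²/95.1965 = 21.0864
  (142 − 190.3931)²/190.3931 = 12.3003
  (111 − 107.4104)²/107.4104 = 0.1200
χ² = 0.0460 + 8.4714 + 16.6214 + 25.8128 + 0.6427 + 13.8068 + 21.0864 + 12.3003 + 0.1200 = 98.908
df = (3−1)(3−1) = 4. Since 98.908 > 13.277, reject the null hypothesis of independence at α = 0.01.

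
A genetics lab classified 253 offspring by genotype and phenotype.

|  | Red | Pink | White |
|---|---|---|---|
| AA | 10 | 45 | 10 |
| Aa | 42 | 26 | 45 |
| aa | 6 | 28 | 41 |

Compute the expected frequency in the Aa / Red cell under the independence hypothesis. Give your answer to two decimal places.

25.91

Row total (Aa) = 113; column total (Red) = 58; grand total N = 253.
Expected count = (row total × column total) / N = 113 × 58 / 253 = 25.91.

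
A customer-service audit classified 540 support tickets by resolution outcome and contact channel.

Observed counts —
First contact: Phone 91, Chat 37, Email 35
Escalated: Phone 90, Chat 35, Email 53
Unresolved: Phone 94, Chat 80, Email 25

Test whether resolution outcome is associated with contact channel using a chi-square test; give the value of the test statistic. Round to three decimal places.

Row totals: 163, 178, 199. Column totals: 275, 152, 113. Grand total N = 540.
Expected counts (row total × column total / N):
  First contact, Phone: 163×275/540 = 83.0093
  First contact, Chat: 163×152/540 = 45.8815
  First contact, Email: 163×113/540 = 34.1093
  Escalated, Phone: 178×275/540 = 90.6481
  Escalated, Chat: 178×152/540 = 50.1037
  Escalated, Email: 178×113/540 = 37.2481
  Unresolved, Phone: 199×275/540 = 101.3426
  Unresolved, Chat: 199×152/540 = 56.0148
  Unresolved, Email: 199×113/540 = 41.6426
Contributions (O − E)²/E:
  (91 − 83.0093)²/83.0093 = 0.7692
  (37 − 45.8815)²/45.8815 = 1.7192
  (35 − 34.1093)²/34.1093 = 0.0233
  (90 − 90.6481)²/90.6481 = 0.0046
  (35 − 50.1037)²/50.1037 = 4.5530
  (53 − 37.2481)²/37.2481 = 6.6613
  (94 − 101.3426)²/101.3426 = 0.5320
  (80 − 56.0148)²/56.0148 = 10.2703
  (25 − 41.6426)²/41.6426 = 6.6513
χ² = 0.7692 + 1.7192 + 0.0233 + 0.0046 + 4.5530 + 6.6613 + 0.5320 + 10.2703 + 6.6513 = 31.184

31.184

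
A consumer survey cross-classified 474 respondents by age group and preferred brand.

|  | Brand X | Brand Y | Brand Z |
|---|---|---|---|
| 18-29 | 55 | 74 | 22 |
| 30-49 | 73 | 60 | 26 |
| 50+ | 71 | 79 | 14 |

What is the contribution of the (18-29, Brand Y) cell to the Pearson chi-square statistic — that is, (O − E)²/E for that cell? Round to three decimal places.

Row total (18-29) = 151; column total (Brand Y) = 213; N = 474.
Expected count E = 151 × 213 / 474 = 67.8544.
Contribution = (O − E)²/E = (74 − 67.8544)² / 67.8544 = 0.557.

0.557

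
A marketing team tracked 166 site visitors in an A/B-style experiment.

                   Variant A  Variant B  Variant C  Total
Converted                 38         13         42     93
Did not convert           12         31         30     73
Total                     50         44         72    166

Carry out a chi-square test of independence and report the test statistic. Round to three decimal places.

20.776

Grand total N = 166.
Expected counts (row total × column total / N):
  Converted, Variant A: 93×50/166 = 28.0120
  Converted, Variant B: 93×44/166 = 24.6506
  Converted, Variant C: 93×72/166 = 40.3373
  Did not convert, Variant A: 73×50/166 = 21.9880
  Did not convert, Variant B: 73×44/166 = 19.3494
  Did not convert, Variant C: 73×72/166 = 31.6627
Contributions (O − E)²/E:
  (38 − 28.0120)²/28.0120 = 3.5613
  (13 − 24.6506)²/24.6506 = 5.5064
  (42 − 40.3373)²/40.3373 = 0.0685
  (12 − 21.9880)²/21.9880 = 4.5370
  (31 − 19.3494)²/19.3494 = 7.0150
  (30 − 31.6627)²/31.6627 = 0.0873
χ² = 3.5613 + 5.5064 + 0.0685 + 4.5370 + 7.0150 + 0.0873 = 20.776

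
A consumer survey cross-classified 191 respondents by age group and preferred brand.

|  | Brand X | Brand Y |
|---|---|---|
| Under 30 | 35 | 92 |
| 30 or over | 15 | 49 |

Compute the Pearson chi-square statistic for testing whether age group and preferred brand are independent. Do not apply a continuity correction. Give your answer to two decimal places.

Row totals: 127, 64. Column totals: 50, 141. Grand total N = 191.
Expected counts (row total × column total / N):
  Under 30, Brand X: 127×50/191 = 33.246
  Under 30, Brand Y: 127×141/191 = 93.754
  30 or over, Brand X: 64×50/191 = 16.754
  30 or over, Brand Y: 64×141/191 = 47.246
Contributions (O − E)²/E:
  (35 − 33.246)²/33.246 = 0.0925
  (92 − 93.754)²/93.754 = 0.0328
  (15 − 16.754)²/16.754 = 0.1836
  (49 − 47.246)²/47.246 = 0.0651
χ² = 0.0925 + 0.0328 + 0.1836 + 0.0651 = 0.37

0.37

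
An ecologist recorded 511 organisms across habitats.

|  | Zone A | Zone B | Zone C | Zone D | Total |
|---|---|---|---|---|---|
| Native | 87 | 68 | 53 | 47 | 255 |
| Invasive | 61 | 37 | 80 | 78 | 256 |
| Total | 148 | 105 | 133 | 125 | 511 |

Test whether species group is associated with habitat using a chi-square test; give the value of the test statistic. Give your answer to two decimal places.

Grand total N = 511.
Expected counts (row total × column total / N):
  Native, Zone A: 255×148/511 = 73.855
  Native, Zone B: 255×105/511 = 52.397
  Native, Zone C: 255×133/511 = 66.370
  Native, Zone D: 255×125/511 = 62.378
  Invasive, Zone A: 256×148/511 = 74.145
  Invasive, Zone B: 256×105/511 = 52.603
  Invasive, Zone C: 256×133/511 = 66.630
  Invasive, Zone D: 256×125/511 = 62.622
Contributions (O − E)²/E:
  (87 − 73.855)²/73.855 = 2.3396
  (68 − 52.397)²/52.397 = 4.6463
  (53 − 66.370)²/66.370 = 2.6933
  (47 − 62.378)²/62.378 = 3.7911
  (61 − 74.145)²/74.145 = 2.3304
  (37 − 52.603)²/52.603 = 4.6281
  (80 − 66.630)²/66.630 = 2.6828
  (78 − 62.622)²/62.622 = 3.7764
χ² = 2.3396 + 4.6463 + 2.6933 + 3.7911 + 2.3304 + 4.6281 + 2.6828 + 3.7764 = 26.89

26.89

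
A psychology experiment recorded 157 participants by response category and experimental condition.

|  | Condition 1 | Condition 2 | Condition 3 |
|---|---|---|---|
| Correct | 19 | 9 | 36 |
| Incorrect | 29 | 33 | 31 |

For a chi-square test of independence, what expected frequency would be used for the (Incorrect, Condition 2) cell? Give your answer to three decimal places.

24.879

Row total (Incorrect) = 93; column total (Condition 2) = 42; grand total N = 157.
Expected count = (row total × column total) / N = 93 × 42 / 157 = 24.879.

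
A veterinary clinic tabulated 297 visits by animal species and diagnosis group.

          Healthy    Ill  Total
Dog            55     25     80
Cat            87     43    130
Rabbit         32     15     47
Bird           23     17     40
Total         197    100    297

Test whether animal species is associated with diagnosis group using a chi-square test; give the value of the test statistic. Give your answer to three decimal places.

1.692

Grand total N = 297.
Expected counts (row total × column total / N):
  Dog, Healthy: 80×197/297 = 53.0640
  Dog, Ill: 80×100/297 = 26.9360
  Cat, Healthy: 130×197/297 = 86.2290
  Cat, Ill: 130×100/297 = 43.7710
  Rabbit, Healthy: 47×197/297 = 31.1751
  Rabbit, Ill: 47×100/297 = 15.8249
  Bird, Healthy: 40×197/297 = 26.5320
  Bird, Ill: 40×100/297 = 13.4680
Contributions (O − E)²/E:
  (55 − 53.0640)²/53.0640 = 0.0706
  (25 − 26.9360)²/26.9360 = 0.1391
  (87 − 86.2290)²/86.2290 = 0.0069
  (43 − 43.7710)²/43.7710 = 0.0136
  (32 − 31.1751)²/31.1751 = 0.0218
  (15 − 15.8249)²/15.8249 = 0.0430
  (23 − 26.5320)²/26.5320 = 0.4702
  (17 − 13.4680)²/13.4680 = 0.9263
χ² = 0.0706 + 0.1391 + 0.0069 + 0.0136 + 0.0218 + 0.0430 + 0.4702 + 0.9263 = 1.692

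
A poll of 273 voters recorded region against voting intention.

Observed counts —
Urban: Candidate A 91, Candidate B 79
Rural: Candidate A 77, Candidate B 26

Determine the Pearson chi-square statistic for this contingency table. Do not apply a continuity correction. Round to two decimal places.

12.21

Row totals: 170, 103. Column totals: 168, 105. Grand total N = 273.
Expected counts (row total × column total / N):
  Urban, Candidate A: 170×168/273 = 104.615
  Urban, Candidate B: 170×105/273 = 65.385
  Rural, Candidate A: 103×168/273 = 63.385
  Rural, Candidate B: 103×105/273 = 39.615
Contributions (O − E)²/E:
  (91 − 104.615)²/104.615 = 1.7719
  (79 − 65.385)²/65.385 = 2.8350
  (77 − 63.385)²/63.385 = 2.9245
  (26 − 39.615)²/39.615 = 4.6792
χ² = 1.7719 + 2.8350 + 2.9245 + 4.6792 = 12.21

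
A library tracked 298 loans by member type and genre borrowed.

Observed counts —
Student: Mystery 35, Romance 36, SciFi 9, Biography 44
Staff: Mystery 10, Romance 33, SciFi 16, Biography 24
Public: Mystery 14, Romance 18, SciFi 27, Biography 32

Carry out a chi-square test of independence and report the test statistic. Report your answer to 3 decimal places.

29.867

Row totals: 124, 83, 91. Column totals: 59, 87, 52, 100. Grand total N = 298.
Expected counts (row total × column total / N):
  Student, Mystery: 124×59/298 = 24.5503
  Student, Romance: 124×87/298 = 36.2013
  Student, SciFi: 124×52/298 = 21.6376
  Student, Biography: 124×100/298 = 41.6107
  Staff, Mystery: 83×59/298 = 16.4329
  Staff, Romance: 83×87/298 = 24.2315
  Staff, SciFi: 83×52/298 = 14.4832
  Staff, Biography: 83×100/298 = 27.8523
  Public, Mystery: 91×59/298 = 18.0168
  Public, Romance: 91×87/298 = 26.5671
  Public, SciFi: 91×52/298 = 15.8792
  Public, Biography: 91×100/298 = 30.5369
Contributions (O − E)²/E:
  (35 − 24.5503)²/24.5503 = 4.4479
  (36 − 36.2013)²/36.2013 = 0.0011
  (9 − 21.6376)²/21.6376 = 7.3811
  (44 − 41.6107)²/41.6107 = 0.1372
  (10 − 16.4329)²/16.4329 = 2.5183
  (33 − 24.2315)²/24.2315 = 3.1730
  (16 − 14.4832)²/14.4832 = 0.1589
  (24 − 27.8523)²/27.8523 = 0.5328
  (14 − 18.0168)²/18.0168 = 0.8955
  (18 − 26.5671)²/26.5671 = 2.7626
  (27 − 15.8792)²/15.8792 = 7.7883
  (32 − 30.5369)²/30.5369 = 0.0701
χ² = 4.4479 + 0.0011 + 7.3811 + 0.1372 + 2.5183 + 3.1730 + 0.1589 + 0.5328 + 0.8955 + 2.7626 + 7.7883 + 0.0701 = 29.867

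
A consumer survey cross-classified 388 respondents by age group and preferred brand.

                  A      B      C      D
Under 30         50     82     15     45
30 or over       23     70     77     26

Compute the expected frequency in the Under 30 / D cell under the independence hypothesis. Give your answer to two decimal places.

35.13

Row total (Under 30) = 192; column total (D) = 71; grand total N = 388.
Expected count = (row total × column total) / N = 192 × 71 / 388 = 35.13.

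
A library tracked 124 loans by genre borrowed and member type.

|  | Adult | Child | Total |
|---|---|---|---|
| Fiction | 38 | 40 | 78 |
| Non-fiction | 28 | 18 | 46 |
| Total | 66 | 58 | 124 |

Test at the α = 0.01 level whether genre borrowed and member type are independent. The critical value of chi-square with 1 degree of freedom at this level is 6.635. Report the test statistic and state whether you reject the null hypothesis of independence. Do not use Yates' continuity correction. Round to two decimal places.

1.72; fail to reject H₀

Grand total N = 124.
Expected counts (row total × column total / N):
  Fiction, Adult: 78×66/124 = 41.516
  Fiction, Child: 78×58/124 = 36.484
  Non-fiction, Adult: 46×66/124 = 24.484
  Non-fiction, Child: 46×58/124 = 21.516
Contributions (O − E)²/E:
  (38 − 41.516)²/41.516 = 0.2978
  (40 − 36.484)²/36.484 = 0.3388
  (28 − 24.484)²/24.484 = 0.5049
  (18 − 21.516)²/21.516 = 0.5746
χ² = 0.2978 + 0.3388 + 0.5049 + 0.5746 = 1.72
df = (2−1)(2−1) = 1. Since 1.72 < 6.635, fail to reject the null hypothesis of independence at α = 0.01.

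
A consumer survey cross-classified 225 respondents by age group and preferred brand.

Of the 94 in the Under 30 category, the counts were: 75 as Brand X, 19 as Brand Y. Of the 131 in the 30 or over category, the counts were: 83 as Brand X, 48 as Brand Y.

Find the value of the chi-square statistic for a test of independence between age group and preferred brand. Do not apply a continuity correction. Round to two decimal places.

Row totals: 94, 131. Column totals: 158, 67. Grand total N = 225.
Expected counts (row total × column total / N):
  Under 30, Brand X: 94×158/225 = 66.009
  Under 30, Brand Y: 94×67/225 = 27.991
  30 or over, Brand X: 131×158/225 = 91.991
  30 or over, Brand Y: 131×67/225 = 39.009
Contributions (O − E)²/E:
  (75 − 66.009)²/66.009 = 1.2247
  (19 − 27.991)²/27.991 = 2.8880
  (83 − 91.991)²/91.991 = 0.8788
  (48 − 39.009)²/39.009 = 2.0723
χ² = 1.2247 + 2.8880 + 0.8788 + 2.0723 = 7.06

7.06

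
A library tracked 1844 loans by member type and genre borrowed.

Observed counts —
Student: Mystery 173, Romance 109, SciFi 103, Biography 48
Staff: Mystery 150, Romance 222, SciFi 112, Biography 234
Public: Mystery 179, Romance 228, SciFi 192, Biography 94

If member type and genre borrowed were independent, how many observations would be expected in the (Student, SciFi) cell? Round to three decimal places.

Row total (Student) = 433; column total (SciFi) = 407; grand total N = 1844.
Expected count = (row total × column total) / N = 433 × 407 / 1844 = 95.570.

95.570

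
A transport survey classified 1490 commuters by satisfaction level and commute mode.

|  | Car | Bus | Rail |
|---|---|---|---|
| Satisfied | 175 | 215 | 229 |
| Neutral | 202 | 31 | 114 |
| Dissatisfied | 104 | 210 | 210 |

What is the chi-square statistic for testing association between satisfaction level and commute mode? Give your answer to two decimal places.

175.46

Row totals: 619, 347, 524. Column totals: 481, 456, 553. Grand total N = 1490.
Expected counts (row total × column total / N):
  Satisfied, Car: 619×481/1490 = 199.825
  Satisfied, Bus: 619×456/1490 = 189.439
  Satisfied, Rail: 619×553/1490 = 229.736
  Neutral, Car: 347×481/1490 = 112.018
  Neutral, Bus: 347×456/1490 = 106.196
  Neutral, Rail: 347×553/1490 = 128.786
  Dissatisfied, Car: 524×481/1490 = 169.157
  Dissatisfied, Bus: 524×456/1490 = 160.365
  Dissatisfied, Rail: 524×553/1490 = 194.478
Contributions (O − E)²/E:
  (175 − 199.825)²/199.825 = 3.0841
  (215 − 189.439)²/189.439 = 3.4489
  (229 − 229.736)²/229.736 = 0.0024
  (202 − 112.018)²/112.018 = 72.2809
  (31 − 106.196)²/106.196 = 53.2453
  (114 − 128.786)²/128.786 = 1.6976
  (104 − 169.157)²/169.157 = 25.0976
  (210 − 160.365)²/160.365 = 15.3627
  (210 − 194.478)²/194.478 = 1.2389
χ² = 3.0841 + 3.4489 + 0.0024 + 72.2809 + 53.2453 + 1.6976 + 25.0976 + 15.3627 + 1.2389 = 175.46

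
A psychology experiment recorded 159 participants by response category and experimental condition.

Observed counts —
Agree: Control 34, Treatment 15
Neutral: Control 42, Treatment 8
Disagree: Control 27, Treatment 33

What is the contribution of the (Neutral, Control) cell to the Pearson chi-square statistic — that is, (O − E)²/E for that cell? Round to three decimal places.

Row total (Neutral) = 50; column total (Control) = 103; N = 159.
Expected count E = 50 × 103 / 159 = 32.3899.
Contribution = (O − E)²/E = (42 − 32.3899)² / 32.3899 = 2.851.

2.851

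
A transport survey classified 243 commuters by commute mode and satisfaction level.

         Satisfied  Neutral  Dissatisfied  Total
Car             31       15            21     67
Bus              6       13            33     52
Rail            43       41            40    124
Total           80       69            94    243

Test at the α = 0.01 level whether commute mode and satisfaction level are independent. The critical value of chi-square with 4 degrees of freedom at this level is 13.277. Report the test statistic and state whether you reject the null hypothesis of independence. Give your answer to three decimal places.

Grand total N = 243.
Expected counts (row total × column total / N):
  Car, Satisfied: 67×80/243 = 22.0576
  Car, Neutral: 67×69/243 = 19.0247
  Car, Dissatisfied: 67×94/243 = 25.9177
  Bus, Satisfied: 52×80/243 = 17.1193
  Bus, Neutral: 52×69/243 = 14.7654
  Bus, Dissatisfied: 52×94/243 = 20.1152
  Rail, Satisfied: 124×80/243 = 40.8230
  Rail, Neutral: 124×69/243 = 35.2099
  Rail, Dissatisfied: 124×94/243 = 47.9671
Contributions (O − E)²/E:
  (31 − 22.0576)²/22.0576 = 3.6253
  (15 − 19.0247)²/19.0247 = 0.8514
  (21 − 25.9177)²/25.9177 = 0.9331
  (6 − 17.1193)²/17.1193 = 7.2222
  (13 − 14.7654)²/14.7654 = 0.2111
  (33 − 20.1152)²/20.1152 = 8.2534
  (43 − 40.8230)²/40.8230 = 0.1161
  (41 − 35.2099)²/35.2099 = 0.9522
  (40 − 47.9671)²/47.9671 = 1.3233
χ² = 3.6253 + 0.8514 + 0.9331 + 7.2222 + 0.2111 + 8.2534 + 0.1161 + 0.9522 + 1.3233 = 23.488
df = (3−1)(3−1) = 4. Since 23.488 > 13.277, reject the null hypothesis of independence at α = 0.01.

23.488; reject H₀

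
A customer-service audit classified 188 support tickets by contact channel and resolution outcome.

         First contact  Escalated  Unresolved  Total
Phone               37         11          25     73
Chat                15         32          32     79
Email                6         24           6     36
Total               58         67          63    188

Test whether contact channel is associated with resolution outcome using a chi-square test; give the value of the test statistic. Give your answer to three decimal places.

38.391

Grand total N = 188.
Expected counts (row total × column total / N):
  Phone, First contact: 73×58/188 = 22.5213
  Phone, Escalated: 73×67/188 = 26.0160
  Phone, Unresolved: 73×63/188 = 24.4628
  Chat, First contact: 79×58/188 = 24.3723
  Chat, Escalated: 79×67/188 = 28.1543
  Chat, Unresolved: 79×63/188 = 26.4734
  Email, First contact: 36×58/188 = 11.1064
  Email, Escalated: 36×67/188 = 12.8298
  Email, Unresolved: 36×63/188 = 12.0638
Contributions (O − E)²/E:
  (37 − 22.5213)²/22.5213 = 9.3082
  (11 − 26.0160)²/26.0160 = 8.6670
  (25 − 24.4628)²/24.4628 = 0.0118
  (15 − 24.3723)²/24.3723 = 3.6041
  (32 − 28.1543)²/28.1543 = 0.5253
  (32 − 26.4734)²/26.4734 = 1.1537
  (6 − 11.1064)²/11.1064 = 2.3478
  (24 − 12.8298)²/12.8298 = 9.7253
  (6 − 12.0638)²/12.0638 = 3.0479
χ² = 9.3082 + 8.6670 + 0.0118 + 3.6041 + 0.5253 + 1.1537 + 2.3478 + 9.7253 + 3.0479 = 38.391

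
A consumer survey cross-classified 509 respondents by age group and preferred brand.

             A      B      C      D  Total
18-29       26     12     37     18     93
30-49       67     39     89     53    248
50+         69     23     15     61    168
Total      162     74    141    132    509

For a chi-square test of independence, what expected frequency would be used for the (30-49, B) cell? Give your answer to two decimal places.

Row total (30-49) = 248; column total (B) = 74; grand total N = 509.
Expected count = (row total × column total) / N = 248 × 74 / 509 = 36.06.

36.06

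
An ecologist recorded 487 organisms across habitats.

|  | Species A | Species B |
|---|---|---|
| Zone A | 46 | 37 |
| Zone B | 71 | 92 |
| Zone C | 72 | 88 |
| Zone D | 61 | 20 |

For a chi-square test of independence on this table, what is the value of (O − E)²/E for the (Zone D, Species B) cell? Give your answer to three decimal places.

Row total (Zone D) = 81; column total (Species B) = 237; N = 487.
Expected count E = 81 × 237 / 487 = 39.4189.
Contribution = (O − E)²/E = (20 − 39.4189)² / 39.4189 = 9.566.

9.566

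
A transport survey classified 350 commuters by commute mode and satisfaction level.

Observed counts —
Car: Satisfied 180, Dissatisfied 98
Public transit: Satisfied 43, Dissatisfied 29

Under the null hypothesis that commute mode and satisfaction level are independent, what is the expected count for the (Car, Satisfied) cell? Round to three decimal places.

177.126

Row total (Car) = 278; column total (Satisfied) = 223; grand total N = 350.
Expected count = (row total × column total) / N = 278 × 223 / 350 = 177.126.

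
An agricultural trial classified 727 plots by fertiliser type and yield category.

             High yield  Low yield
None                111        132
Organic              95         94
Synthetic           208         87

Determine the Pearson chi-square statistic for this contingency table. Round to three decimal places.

38.155

Row totals: 243, 189, 295. Column totals: 414, 313. Grand total N = 727.
Expected counts (row total × column total / N):
  None, High yield: 243×414/727 = 138.3796
  None, Low yield: 243×313/727 = 104.6204
  Organic, High yield: 189×414/727 = 107.6286
  Organic, Low yield: 189×313/727 = 81.3714
  Synthetic, High yield: 295×414/727 = 167.9917
  Synthetic, Low yield: 295×313/727 = 127.0083
Contributions (O − E)²/E:
  (111 − 138.3796)²/138.3796 = 5.4173
  (132 − 104.6204)²/104.6204 = 7.1654
  (95 − 107.6286)²/107.6286 = 1.4818
  (94 − 81.3714)²/81.3714 = 1.9599
  (208 − 167.9917)²/167.9917 = 9.5282
  (87 − 127.0083)²/127.0083 = 12.6028
χ² = 5.4173 + 7.1654 + 1.4818 + 1.9599 + 9.5282 + 12.6028 = 38.155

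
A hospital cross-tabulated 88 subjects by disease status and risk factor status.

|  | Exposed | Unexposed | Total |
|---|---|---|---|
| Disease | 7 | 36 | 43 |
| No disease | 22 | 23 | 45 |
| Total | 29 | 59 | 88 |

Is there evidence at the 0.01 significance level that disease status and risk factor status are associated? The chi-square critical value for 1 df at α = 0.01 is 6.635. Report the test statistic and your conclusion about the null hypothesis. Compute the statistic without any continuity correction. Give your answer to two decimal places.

Grand total N = 88.
Expected counts (row total × column total / N):
  Disease, Exposed: 43×29/88 = 14.170
  Disease, Unexposed: 43×59/88 = 28.830
  No disease, Exposed: 45×29/88 = 14.830
  No disease, Unexposed: 45×59/88 = 30.170
Contributions (O − E)²/E:
  (7 − 14.170)²/14.170 = 3.6280
  (36 − 28.830)²/28.830 = 1.7832
  (22 − 14.830)²/14.830 = 3.4665
  (23 − 30.170)²/30.170 = 1.7040
χ² = 3.6280 + 1.7832 + 3.4665 + 1.7040 = 10.58
df = (2−1)(2−1) = 1. Since 10.58 > 6.635, reject the null hypothesis of independence at α = 0.01.

10.58; reject H₀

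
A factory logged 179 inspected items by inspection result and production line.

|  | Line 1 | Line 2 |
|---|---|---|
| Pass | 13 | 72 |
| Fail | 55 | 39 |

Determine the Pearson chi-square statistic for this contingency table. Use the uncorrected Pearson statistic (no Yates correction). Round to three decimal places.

35.389

Row totals: 85, 94. Column totals: 68, 111. Grand total N = 179.
Expected counts (row total × column total / N):
  Pass, Line 1: 85×68/179 = 32.2905
  Pass, Line 2: 85×111/179 = 52.7095
  Fail, Line 1: 94×68/179 = 35.7095
  Fail, Line 2: 94×111/179 = 58.2905
Contributions (O − E)²/E:
  (13 − 32.2905)²/32.2905 = 11.5242
  (72 − 52.7095)²/52.7095 = 7.0599
  (55 − 35.7095)²/35.7095 = 10.4209
  (39 − 58.2905)²/58.2905 = 6.3839
χ² = 11.5242 + 7.0599 + 10.4209 + 6.3839 = 35.389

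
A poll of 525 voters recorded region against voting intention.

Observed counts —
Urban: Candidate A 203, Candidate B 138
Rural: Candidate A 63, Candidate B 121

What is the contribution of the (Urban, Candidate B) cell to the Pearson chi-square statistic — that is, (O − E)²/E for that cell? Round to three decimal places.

5.431

Row total (Urban) = 341; column total (Candidate B) = 259; N = 525.
Expected count E = 341 × 259 / 525 = 168.2267.
Contribution = (O − E)²/E = (138 − 168.2267)² / 168.2267 = 5.431.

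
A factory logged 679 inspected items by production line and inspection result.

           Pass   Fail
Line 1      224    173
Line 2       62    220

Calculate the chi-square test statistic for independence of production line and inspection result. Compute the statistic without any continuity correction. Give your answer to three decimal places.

80.207

Row totals: 397, 282. Column totals: 286, 393. Grand total N = 679.
Expected counts (row total × column total / N):
  Line 1, Pass: 397×286/679 = 167.2194
  Line 1, Fail: 397×393/679 = 229.7806
  Line 2, Pass: 282×286/679 = 118.7806
  Line 2, Fail: 282×393/679 = 163.2194
Contributions (O − E)²/E:
  (224 − 167.2194)²/167.2194 = 19.2803
  (173 − 229.7806)²/229.7806 = 14.0309
  (62 − 118.7806)²/118.7806 = 27.1428
  (220 − 163.2194)²/163.2194 = 19.7528
χ² = 19.2803 + 14.0309 + 27.1428 + 19.7528 = 80.207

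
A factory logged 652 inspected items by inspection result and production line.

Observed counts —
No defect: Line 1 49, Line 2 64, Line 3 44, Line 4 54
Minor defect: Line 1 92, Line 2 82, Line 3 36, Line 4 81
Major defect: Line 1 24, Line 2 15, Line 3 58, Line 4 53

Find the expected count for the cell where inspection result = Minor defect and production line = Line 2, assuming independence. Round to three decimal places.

71.857

Row total (Minor defect) = 291; column total (Line 2) = 161; grand total N = 652.
Expected count = (row total × column total) / N = 291 × 161 / 652 = 71.857.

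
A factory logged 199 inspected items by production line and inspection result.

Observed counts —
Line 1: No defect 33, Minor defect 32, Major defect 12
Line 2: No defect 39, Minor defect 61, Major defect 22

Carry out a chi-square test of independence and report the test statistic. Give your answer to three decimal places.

Row totals: 77, 122. Column totals: 72, 93, 34. Grand total N = 199.
Expected counts (row total × column total / N):
  Line 1, No defect: 77×72/199 = 27.8593
  Line 1, Minor defect: 77×93/199 = 35.9849
  Line 1, Major defect: 77×34/199 = 13.1558
  Line 2, No defect: 122×72/199 = 44.1407
  Line 2, Minor defect: 122×93/199 = 57.0151
  Line 2, Major defect: 122×34/199 = 20.8442
Contributions (O − E)²/E:
  (33 − 27.8593)²/27.8593 = 0.9486
  (32 − 35.9849)²/35.9849 = 0.4413
  (12 − 13.1558)²/13.1558 = 0.1015
  (39 − 44.1407)²/44.1407 = 0.5987
  (61 − 57.0151)²/57.0151 = 0.2785
  (22 − 20.8442)²/20.8442 = 0.0641
χ² = 0.9486 + 0.4413 + 0.1015 + 0.5987 + 0.2785 + 0.0641 = 2.433

2.433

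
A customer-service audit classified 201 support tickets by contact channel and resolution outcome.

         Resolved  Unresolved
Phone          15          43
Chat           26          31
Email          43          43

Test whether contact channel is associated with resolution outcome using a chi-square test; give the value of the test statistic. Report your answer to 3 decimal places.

Row totals: 58, 57, 86. Column totals: 84, 117. Grand total N = 201.
Expected counts (row total × column total / N):
  Phone, Resolved: 58×84/201 = 24.2388
  Phone, Unresolved: 58×117/201 = 33.7612
  Chat, Resolved: 57×84/201 = 23.8209
  Chat, Unresolved: 57×117/201 = 33.1791
  Email, Resolved: 86×84/201 = 35.9403
  Email, Unresolved: 86×117/201 = 50.0597
Contributions (O − E)²/E:
  (15 − 24.2388)²/24.2388 = 3.5214
  (43 − 33.7612)²/33.7612 = 2.5282
  (26 − 23.8209)²/23.8209 = 0.1993
  (31 − 33.1791)²/33.1791 = 0.1431
  (43 − 35.9403)²/35.9403 = 1.3867
  (43 − 50.0597)²/50.0597 = 0.9956
χ² = 3.5214 + 2.5282 + 0.1993 + 0.1431 + 1.3867 + 0.9956 = 8.774

8.774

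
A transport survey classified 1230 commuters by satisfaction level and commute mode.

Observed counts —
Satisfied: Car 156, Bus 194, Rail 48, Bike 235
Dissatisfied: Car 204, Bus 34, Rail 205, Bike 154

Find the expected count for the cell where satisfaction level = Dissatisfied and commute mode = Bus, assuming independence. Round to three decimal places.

Row total (Dissatisfied) = 597; column total (Bus) = 228; grand total N = 1230.
Expected count = (row total × column total) / N = 597 × 228 / 1230 = 110.663.

110.663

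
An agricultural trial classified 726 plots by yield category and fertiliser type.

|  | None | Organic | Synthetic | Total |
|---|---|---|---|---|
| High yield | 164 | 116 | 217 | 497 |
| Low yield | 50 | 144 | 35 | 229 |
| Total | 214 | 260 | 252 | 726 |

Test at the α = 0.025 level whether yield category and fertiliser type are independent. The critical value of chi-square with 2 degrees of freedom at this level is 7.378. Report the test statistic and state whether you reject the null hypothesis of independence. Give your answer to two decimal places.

Grand total N = 726.
Expected counts (row total × column total / N):
  High yield, None: 497×214/726 = 146.499
  High yield, Organic: 497×260/726 = 177.989
  High yield, Synthetic: 497×252/726 = 172.512
  Low yield, None: 229×214/726 = 67.501
  Low yield, Organic: 229×260/726 = 82.011
  Low yield, Synthetic: 229×252/726 = 79.488
Contributions (O − E)²/E:
  (164 − 146.499)²/146.499 = 2.0907
  (116 − 177.989)²/177.989 = 21.5892
  (217 − 172.512)²/172.512 = 11.4727
  (50 − 67.501)²/67.501 = 4.5375
  (144 − 82.011)²/82.011 = 46.8551
  (35 − 79.488)²/79.488 = 24.8991
χ² = 2.0907 + 21.5892 + 11.4727 + 4.5375 + 46.8551 + 24.8991 = 111.44
df = (2−1)(3−1) = 2. Since 111.44 > 7.378, reject the null hypothesis of independence at α = 0.025.

111.44; reject H₀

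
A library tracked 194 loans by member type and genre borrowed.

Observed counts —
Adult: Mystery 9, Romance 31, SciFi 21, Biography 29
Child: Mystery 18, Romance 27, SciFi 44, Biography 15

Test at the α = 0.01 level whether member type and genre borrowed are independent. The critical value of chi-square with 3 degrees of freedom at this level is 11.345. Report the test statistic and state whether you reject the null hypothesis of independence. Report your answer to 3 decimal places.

Row totals: 90, 104. Column totals: 27, 58, 65, 44. Grand total N = 194.
Expected counts (row total × column total / N):
  Adult, Mystery: 90×27/194 = 12.5258
  Adult, Romance: 90×58/194 = 26.9072
  Adult, SciFi: 90×65/194 = 30.1546
  Adult, Biography: 90×44/194 = 20.4124
  Child, Mystery: 104×27/194 = 14.4742
  Child, Romance: 104×58/194 = 31.0928
  Child, SciFi: 104×65/194 = 34.8454
  Child, Biography: 104×44/194 = 23.5876
Contributions (O − E)²/E:
  (9 − 12.5258)²/12.5258 = 0.9925
  (31 − 26.9072)²/26.9072 = 0.6225
  (21 − 30.1546)²/30.1546 = 2.7792
  (29 − 20.4124)²/20.4124 = 3.6128
  (18 − 14.4742)²/14.4742 = 0.8589
  (27 − 31.0928)²/31.0928 = 0.5387
  (44 − 34.8454)²/34.8454 = 2.4051
  (15 − 23.5876)²/23.5876 = 3.1265
χ² = 0.9925 + 0.6225 + 2.7792 + 3.6128 + 0.8589 + 0.5387 + 2.4051 + 3.1265 = 14.936
df = (2−1)(4−1) = 3. Since 14.936 > 11.345, reject the null hypothesis of independence at α = 0.01.

14.936; reject H₀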